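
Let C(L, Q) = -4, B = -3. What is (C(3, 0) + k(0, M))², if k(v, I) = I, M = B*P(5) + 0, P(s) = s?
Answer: 361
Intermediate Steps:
M = -15 (M = -3*5 + 0 = -15 + 0 = -15)
(C(3, 0) + k(0, M))² = (-4 - 15)² = (-19)² = 361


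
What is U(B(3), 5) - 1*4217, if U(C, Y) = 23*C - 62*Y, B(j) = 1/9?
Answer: -40720/9 ≈ -4524.4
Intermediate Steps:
B(j) = ⅑
U(C, Y) = -62*Y + 23*C
U(B(3), 5) - 1*4217 = (-62*5 + 23*(⅑)) - 1*4217 = (-310 + 23/9) - 4217 = -2767/9 - 4217 = -40720/9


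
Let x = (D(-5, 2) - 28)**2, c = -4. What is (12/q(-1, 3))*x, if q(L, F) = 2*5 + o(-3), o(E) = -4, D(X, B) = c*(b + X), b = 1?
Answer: 288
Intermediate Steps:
D(X, B) = -4 - 4*X (D(X, B) = -4*(1 + X) = -4 - 4*X)
q(L, F) = 6 (q(L, F) = 2*5 - 4 = 10 - 4 = 6)
x = 144 (x = ((-4 - 4*(-5)) - 28)**2 = ((-4 + 20) - 28)**2 = (16 - 28)**2 = (-12)**2 = 144)
(12/q(-1, 3))*x = (12/6)*144 = (12*(1/6))*144 = 2*144 = 288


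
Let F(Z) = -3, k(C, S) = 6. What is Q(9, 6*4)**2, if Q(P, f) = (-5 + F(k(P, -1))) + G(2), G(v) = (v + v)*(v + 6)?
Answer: 576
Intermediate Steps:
G(v) = 2*v*(6 + v) (G(v) = (2*v)*(6 + v) = 2*v*(6 + v))
Q(P, f) = 24 (Q(P, f) = (-5 - 3) + 2*2*(6 + 2) = -8 + 2*2*8 = -8 + 32 = 24)
Q(9, 6*4)**2 = 24**2 = 576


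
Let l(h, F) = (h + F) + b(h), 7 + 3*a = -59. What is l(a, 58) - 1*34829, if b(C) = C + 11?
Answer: -34804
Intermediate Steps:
a = -22 (a = -7/3 + (⅓)*(-59) = -7/3 - 59/3 = -22)
b(C) = 11 + C
l(h, F) = 11 + F + 2*h (l(h, F) = (h + F) + (11 + h) = (F + h) + (11 + h) = 11 + F + 2*h)
l(a, 58) - 1*34829 = (11 + 58 + 2*(-22)) - 1*34829 = (11 + 58 - 44) - 34829 = 25 - 34829 = -34804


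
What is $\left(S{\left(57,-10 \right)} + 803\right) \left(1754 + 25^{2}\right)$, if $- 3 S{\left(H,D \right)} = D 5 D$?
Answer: $1513837$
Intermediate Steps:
$S{\left(H,D \right)} = - \frac{5 D^{2}}{3}$ ($S{\left(H,D \right)} = - \frac{D 5 D}{3} = - \frac{5 D D}{3} = - \frac{5 D^{2}}{3}$)
$\left(S{\left(57,-10 \right)} + 803\right) \left(1754 + 25^{2}\right) = \left(- \frac{5 \left(-10\right)^{2}}{3} + 803\right) \left(1754 + 25^{2}\right) = \left(\left(- \frac{5}{3}\right) 100 + 803\right) \left(1754 + 625\right) = \left(- \frac{500}{3} + 803\right) 2379 = \frac{1909}{3} \cdot 2379 = 1513837$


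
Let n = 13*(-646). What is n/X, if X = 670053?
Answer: -8398/670053 ≈ -0.012533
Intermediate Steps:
n = -8398
n/X = -8398/670053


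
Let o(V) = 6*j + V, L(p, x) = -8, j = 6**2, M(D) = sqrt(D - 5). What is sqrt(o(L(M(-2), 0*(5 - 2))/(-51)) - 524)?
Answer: 10*I*sqrt(8007)/51 ≈ 17.545*I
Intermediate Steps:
M(D) = sqrt(-5 + D)
j = 36
o(V) = 216 + V (o(V) = 6*36 + V = 216 + V)
sqrt(o(L(M(-2), 0*(5 - 2))/(-51)) - 524) = sqrt((216 - 8/(-51)) - 524) = sqrt((216 - 8*(-1/51)) - 524) = sqrt((216 + 8/51) - 524) = sqrt(11024/51 - 524) = sqrt(-15700/51) = 10*I*sqrt(8007)/51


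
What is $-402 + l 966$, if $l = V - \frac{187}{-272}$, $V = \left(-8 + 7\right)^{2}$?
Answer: $\frac{9825}{8} \approx 1228.1$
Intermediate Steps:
$V = 1$ ($V = \left(-1\right)^{2} = 1$)
$l = \frac{27}{16}$ ($l = 1 - \frac{187}{-272} = 1 - - \frac{11}{16} = 1 + \frac{11}{16} = \frac{27}{16} \approx 1.6875$)
$-402 + l 966 = -402 + \frac{27}{16} \cdot 966 = -402 + \frac{13041}{8} = \frac{9825}{8}$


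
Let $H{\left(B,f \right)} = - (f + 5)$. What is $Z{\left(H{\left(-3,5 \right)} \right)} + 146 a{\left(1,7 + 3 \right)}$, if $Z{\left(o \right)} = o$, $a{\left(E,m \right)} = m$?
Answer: $1450$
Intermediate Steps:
$H{\left(B,f \right)} = -5 - f$ ($H{\left(B,f \right)} = - (5 + f) = -5 - f$)
$Z{\left(H{\left(-3,5 \right)} \right)} + 146 a{\left(1,7 + 3 \right)} = \left(-5 - 5\right) + 146 \left(7 + 3\right) = \left(-5 - 5\right) + 146 \cdot 10 = -10 + 1460 = 1450$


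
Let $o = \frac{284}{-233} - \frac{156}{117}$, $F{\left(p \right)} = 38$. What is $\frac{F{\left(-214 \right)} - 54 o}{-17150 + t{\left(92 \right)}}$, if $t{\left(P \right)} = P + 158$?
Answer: $- \frac{20483}{1968850} \approx -0.010404$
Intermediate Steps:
$t{\left(P \right)} = 158 + P$
$o = - \frac{1784}{699}$ ($o = 284 \left(- \frac{1}{233}\right) - \frac{4}{3} = - \frac{284}{233} - \frac{4}{3} = - \frac{1784}{699} \approx -2.5522$)
$\frac{F{\left(-214 \right)} - 54 o}{-17150 + t{\left(92 \right)}} = \frac{38 - - \frac{32112}{233}}{-17150 + \left(158 + 92\right)} = \frac{38 + \frac{32112}{233}}{-17150 + 250} = \frac{40966}{233 \left(-16900\right)} = \frac{40966}{233} \left(- \frac{1}{16900}\right) = - \frac{20483}{1968850}$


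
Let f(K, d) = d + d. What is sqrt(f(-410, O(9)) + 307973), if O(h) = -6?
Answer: sqrt(307961) ≈ 554.94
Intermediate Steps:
f(K, d) = 2*d
sqrt(f(-410, O(9)) + 307973) = sqrt(2*(-6) + 307973) = sqrt(-12 + 307973) = sqrt(307961)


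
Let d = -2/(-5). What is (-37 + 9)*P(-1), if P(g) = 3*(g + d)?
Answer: 252/5 ≈ 50.400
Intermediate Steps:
d = ⅖ (d = -2*(-⅕) = ⅖ ≈ 0.40000)
P(g) = 6/5 + 3*g (P(g) = 3*(g + ⅖) = 3*(⅖ + g) = 6/5 + 3*g)
(-37 + 9)*P(-1) = (-37 + 9)*(6/5 + 3*(-1)) = -28*(6/5 - 3) = -28*(-9/5) = 252/5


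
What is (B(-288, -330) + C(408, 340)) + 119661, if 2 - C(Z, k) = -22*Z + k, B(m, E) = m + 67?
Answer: 128078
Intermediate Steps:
B(m, E) = 67 + m
C(Z, k) = 2 - k + 22*Z (C(Z, k) = 2 - (-22*Z + k) = 2 - (k - 22*Z) = 2 + (-k + 22*Z) = 2 - k + 22*Z)
(B(-288, -330) + C(408, 340)) + 119661 = ((67 - 288) + (2 - 1*340 + 22*408)) + 119661 = (-221 + (2 - 340 + 8976)) + 119661 = (-221 + 8638) + 119661 = 8417 + 119661 = 128078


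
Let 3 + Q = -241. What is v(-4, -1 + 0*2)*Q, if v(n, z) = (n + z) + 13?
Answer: -1952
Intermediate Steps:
Q = -244 (Q = -3 - 241 = -244)
v(n, z) = 13 + n + z
v(-4, -1 + 0*2)*Q = (13 - 4 + (-1 + 0*2))*(-244) = (13 - 4 + (-1 + 0))*(-244) = (13 - 4 - 1)*(-244) = 8*(-244) = -1952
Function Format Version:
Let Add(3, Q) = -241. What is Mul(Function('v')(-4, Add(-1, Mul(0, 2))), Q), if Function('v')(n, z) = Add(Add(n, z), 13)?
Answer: -1952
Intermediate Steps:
Q = -244 (Q = Add(-3, -241) = -244)
Function('v')(n, z) = Add(13, n, z)
Mul(Function('v')(-4, Add(-1, Mul(0, 2))), Q) = Mul(Add(13, -4, Add(-1, Mul(0, 2))), -244) = Mul(Add(13, -4, Add(-1, 0)), -244) = Mul(Add(13, -4, -1), -244) = Mul(8, -244) = -1952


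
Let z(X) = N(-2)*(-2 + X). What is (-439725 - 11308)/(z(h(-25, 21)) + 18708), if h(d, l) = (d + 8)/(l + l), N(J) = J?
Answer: -9471693/392969 ≈ -24.103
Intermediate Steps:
h(d, l) = (8 + d)/(2*l) (h(d, l) = (8 + d)/((2*l)) = (8 + d)*(1/(2*l)) = (8 + d)/(2*l))
z(X) = 4 - 2*X (z(X) = -2*(-2 + X) = 4 - 2*X)
(-439725 - 11308)/(z(h(-25, 21)) + 18708) = (-439725 - 11308)/((4 - (8 - 25)/21) + 18708) = -451033/((4 - (-17)/21) + 18708) = -451033/((4 - 2*(-17/42)) + 18708) = -451033/((4 + 17/21) + 18708) = -451033/(101/21 + 18708) = -451033/392969/21 = -451033*21/392969 = -9471693/392969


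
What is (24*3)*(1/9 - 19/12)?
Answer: -106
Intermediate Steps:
(24*3)*(1/9 - 19/12) = 72*(1*(⅑) - 19*1/12) = 72*(⅑ - 19/12) = 72*(-53/36) = -106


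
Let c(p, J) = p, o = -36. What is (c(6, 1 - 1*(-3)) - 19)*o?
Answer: 468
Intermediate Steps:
(c(6, 1 - 1*(-3)) - 19)*o = (6 - 19)*(-36) = -13*(-36) = 468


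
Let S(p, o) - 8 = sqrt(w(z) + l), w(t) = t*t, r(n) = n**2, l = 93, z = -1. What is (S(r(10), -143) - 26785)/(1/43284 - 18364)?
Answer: 1159015668/794867375 - 43284*sqrt(94)/794867375 ≈ 1.4576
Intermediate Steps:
w(t) = t**2
S(p, o) = 8 + sqrt(94) (S(p, o) = 8 + sqrt((-1)**2 + 93) = 8 + sqrt(1 + 93) = 8 + sqrt(94))
(S(r(10), -143) - 26785)/(1/43284 - 18364) = ((8 + sqrt(94)) - 26785)/(1/43284 - 18364) = (-26777 + sqrt(94))/(1/43284 - 18364) = (-26777 + sqrt(94))/(-794867375/43284) = (-26777 + sqrt(94))*(-43284/794867375) = 1159015668/794867375 - 43284*sqrt(94)/794867375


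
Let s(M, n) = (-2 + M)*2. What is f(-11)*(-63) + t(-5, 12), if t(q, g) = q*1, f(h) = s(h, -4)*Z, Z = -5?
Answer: -8195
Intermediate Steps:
s(M, n) = -4 + 2*M
f(h) = 20 - 10*h (f(h) = (-4 + 2*h)*(-5) = 20 - 10*h)
t(q, g) = q
f(-11)*(-63) + t(-5, 12) = (20 - 10*(-11))*(-63) - 5 = (20 + 110)*(-63) - 5 = 130*(-63) - 5 = -8190 - 5 = -8195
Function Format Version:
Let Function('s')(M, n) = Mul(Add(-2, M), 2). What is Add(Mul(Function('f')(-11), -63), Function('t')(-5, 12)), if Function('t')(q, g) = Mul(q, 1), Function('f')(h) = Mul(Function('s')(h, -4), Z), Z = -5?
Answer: -8195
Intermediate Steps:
Function('s')(M, n) = Add(-4, Mul(2, M))
Function('f')(h) = Add(20, Mul(-10, h)) (Function('f')(h) = Mul(Add(-4, Mul(2, h)), -5) = Add(20, Mul(-10, h)))
Function('t')(q, g) = q
Add(Mul(Function('f')(-11), -63), Function('t')(-5, 12)) = Add(Mul(Add(20, Mul(-10, -11)), -63), -5) = Add(Mul(Add(20, 110), -63), -5) = Add(Mul(130, -63), -5) = Add(-8190, -5) = -8195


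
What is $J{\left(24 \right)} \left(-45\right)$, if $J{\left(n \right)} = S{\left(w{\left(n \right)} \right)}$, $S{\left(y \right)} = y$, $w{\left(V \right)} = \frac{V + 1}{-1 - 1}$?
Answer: $\frac{1125}{2} \approx 562.5$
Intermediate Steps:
$w{\left(V \right)} = - \frac{1}{2} - \frac{V}{2}$ ($w{\left(V \right)} = \frac{1 + V}{-2} = \left(1 + V\right) \left(- \frac{1}{2}\right) = - \frac{1}{2} - \frac{V}{2}$)
$J{\left(n \right)} = - \frac{1}{2} - \frac{n}{2}$
$J{\left(24 \right)} \left(-45\right) = \left(- \frac{1}{2} - 12\right) \left(-45\right) = \left(- \frac{25}{2}\right) \left(-45\right) = \frac{1125}{2}$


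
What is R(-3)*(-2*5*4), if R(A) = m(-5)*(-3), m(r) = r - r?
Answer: 0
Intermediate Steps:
m(r) = 0
R(A) = 0 (R(A) = 0*(-3) = 0)
R(-3)*(-2*5*4) = 0*(-2*5*4) = 0*(-10*4) = 0*(-40) = 0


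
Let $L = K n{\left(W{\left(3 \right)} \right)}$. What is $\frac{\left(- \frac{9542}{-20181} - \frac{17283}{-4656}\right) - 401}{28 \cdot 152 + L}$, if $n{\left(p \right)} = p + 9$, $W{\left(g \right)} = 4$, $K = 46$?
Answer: $- \frac{12428613787}{152031706848} \approx -0.08175$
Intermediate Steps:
$n{\left(p \right)} = 9 + p$
$L = 598$ ($L = 46 \left(9 + 4\right) = 46 \cdot 13 = 598$)
$\frac{\left(- \frac{9542}{-20181} - \frac{17283}{-4656}\right) - 401}{28 \cdot 152 + L} = \frac{\left(- \frac{9542}{-20181} - \frac{17283}{-4656}\right) - 401}{28 \cdot 152 + 598} = \frac{\left(\left(-9542\right) \left(- \frac{1}{20181}\right) - - \frac{5761}{1552}\right) - 401}{4256 + 598} = \frac{\left(\frac{9542}{20181} + \frac{5761}{1552}\right) - 401}{4854} = \left(\frac{131071925}{31320912} - 401\right) \frac{1}{4854} = \left(- \frac{12428613787}{31320912}\right) \frac{1}{4854} = - \frac{12428613787}{152031706848}$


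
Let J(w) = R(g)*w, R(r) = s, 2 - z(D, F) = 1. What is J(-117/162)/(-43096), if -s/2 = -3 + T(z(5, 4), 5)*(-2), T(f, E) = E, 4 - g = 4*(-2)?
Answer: 169/387864 ≈ 0.00043572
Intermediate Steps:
z(D, F) = 1 (z(D, F) = 2 - 1*1 = 2 - 1 = 1)
g = 12 (g = 4 - 4*(-2) = 4 - 1*(-8) = 4 + 8 = 12)
s = 26 (s = -2*(-3 + 5*(-2)) = -2*(-3 - 10) = -2*(-13) = 26)
R(r) = 26
J(w) = 26*w
J(-117/162)/(-43096) = (26*(-117/162))/(-43096) = (26*(-117*1/162))*(-1/43096) = (26*(-13/18))*(-1/43096) = -169/9*(-1/43096) = 169/387864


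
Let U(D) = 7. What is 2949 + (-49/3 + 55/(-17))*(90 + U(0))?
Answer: 53593/51 ≈ 1050.8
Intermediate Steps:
2949 + (-49/3 + 55/(-17))*(90 + U(0)) = 2949 + (-49/3 + 55/(-17))*(90 + 7) = 2949 + (-49*⅓ + 55*(-1/17))*97 = 2949 + (-49/3 - 55/17)*97 = 2949 - 998/51*97 = 2949 - 96806/51 = 53593/51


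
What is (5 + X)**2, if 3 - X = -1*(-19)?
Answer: 121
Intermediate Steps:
X = -16 (X = 3 - (-1)*(-19) = 3 - 1*19 = 3 - 19 = -16)
(5 + X)**2 = (5 - 16)**2 = (-11)**2 = 121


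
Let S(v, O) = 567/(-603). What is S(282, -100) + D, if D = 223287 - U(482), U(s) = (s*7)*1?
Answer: 14734108/67 ≈ 2.1991e+5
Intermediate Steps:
S(v, O) = -63/67 (S(v, O) = 567*(-1/603) = -63/67)
U(s) = 7*s (U(s) = (7*s)*1 = 7*s)
D = 219913 (D = 223287 - 7*482 = 223287 - 1*3374 = 223287 - 3374 = 219913)
S(282, -100) + D = -63/67 + 219913 = 14734108/67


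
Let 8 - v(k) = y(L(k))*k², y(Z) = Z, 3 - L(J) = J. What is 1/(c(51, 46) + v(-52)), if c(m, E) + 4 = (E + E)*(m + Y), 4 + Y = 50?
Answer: -1/139792 ≈ -7.1535e-6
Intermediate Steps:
Y = 46 (Y = -4 + 50 = 46)
L(J) = 3 - J
v(k) = 8 - k²*(3 - k) (v(k) = 8 - (3 - k)*k² = 8 - k²*(3 - k))
c(m, E) = -4 + 2*E*(46 + m) (c(m, E) = -4 + (E + E)*(m + 46) = -4 + (2*E)*(46 + m) = -4 + 2*E*(46 + m))
1/(c(51, 46) + v(-52)) = 1/((-4 + 92*46 + 2*46*51) + (8 + (-52)²*(-3 - 52))) = 1/((-4 + 4232 + 4692) + (8 + 2704*(-55))) = 1/(8920 + (8 - 148720)) = 1/(8920 - 148712) = 1/(-139792) = -1/139792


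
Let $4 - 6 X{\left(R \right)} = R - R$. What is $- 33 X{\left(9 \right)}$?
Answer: $-22$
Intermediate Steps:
$X{\left(R \right)} = \frac{2}{3}$ ($X{\left(R \right)} = \frac{2}{3} - \frac{R - R}{6} = \frac{2}{3} - 0 = \frac{2}{3} + 0 = \frac{2}{3}$)
$- 33 X{\left(9 \right)} = \left(-33\right) \frac{2}{3} = -22$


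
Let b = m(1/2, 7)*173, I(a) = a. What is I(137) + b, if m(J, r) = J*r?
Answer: 1485/2 ≈ 742.50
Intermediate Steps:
b = 1211/2 (b = (7/2)*173 = 1211/2 ≈ 605.50)
I(137) + b = 137 + 1211/2 = 1485/2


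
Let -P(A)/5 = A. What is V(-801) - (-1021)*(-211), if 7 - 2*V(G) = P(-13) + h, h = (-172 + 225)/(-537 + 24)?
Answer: -221061907/1026 ≈ -2.1546e+5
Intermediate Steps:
P(A) = -5*A
h = -53/513 (h = 53/(-513) = 53*(-1/513) = -53/513 ≈ -0.10331)
V(G) = -29701/1026 (V(G) = 7/2 - (-5*(-13) - 53/513)/2 = 7/2 - (65 - 53/513)/2 = 7/2 - ½*33292/513 = 7/2 - 16646/513 = -29701/1026)
V(-801) - (-1021)*(-211) = -29701/1026 - (-1021)*(-211) = -29701/1026 - 1*215431 = -29701/1026 - 215431 = -221061907/1026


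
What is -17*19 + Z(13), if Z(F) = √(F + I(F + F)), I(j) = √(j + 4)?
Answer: -323 + √(13 + √30) ≈ -318.70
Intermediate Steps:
I(j) = √(4 + j)
Z(F) = √(F + √(4 + 2*F)) (Z(F) = √(F + √(4 + (F + F))) = √(F + √(4 + 2*F)))
-17*19 + Z(13) = -17*19 + √(13 + √2*√(2 + 13)) = -323 + √(13 + √2*√15) = -323 + √(13 + √30)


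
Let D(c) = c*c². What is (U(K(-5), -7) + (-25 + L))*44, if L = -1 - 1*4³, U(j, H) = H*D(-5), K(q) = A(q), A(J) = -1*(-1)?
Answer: 34540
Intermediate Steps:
A(J) = 1
D(c) = c³
K(q) = 1
U(j, H) = -125*H (U(j, H) = H*(-5)³ = H*(-125) = -125*H)
L = -65 (L = -1 - 1*64 = -1 - 64 = -65)
(U(K(-5), -7) + (-25 + L))*44 = (-125*(-7) + (-25 - 65))*44 = (875 - 90)*44 = 785*44 = 34540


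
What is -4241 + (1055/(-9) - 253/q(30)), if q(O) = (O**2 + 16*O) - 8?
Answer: -53817605/12348 ≈ -4358.4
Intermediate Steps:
q(O) = -8 + O**2 + 16*O
-4241 + (1055/(-9) - 253/q(30)) = -4241 + (1055/(-9) - 253/(-8 + 30**2 + 16*30)) = -4241 + (1055*(-1/9) - 253/(-8 + 900 + 480)) = -4241 + (-1055/9 - 253/1372) = -4241 - 1449737/12348 = -53817605/12348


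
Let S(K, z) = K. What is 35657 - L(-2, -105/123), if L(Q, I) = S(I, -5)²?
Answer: 59938192/1681 ≈ 35656.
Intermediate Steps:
L(Q, I) = I²
35657 - L(-2, -105/123) = 35657 - (-105/123)² = 35657 - (-105*1/123)² = 35657 - (-35/41)² = 35657 - 1*1225/1681 = 35657 - 1225/1681 = 59938192/1681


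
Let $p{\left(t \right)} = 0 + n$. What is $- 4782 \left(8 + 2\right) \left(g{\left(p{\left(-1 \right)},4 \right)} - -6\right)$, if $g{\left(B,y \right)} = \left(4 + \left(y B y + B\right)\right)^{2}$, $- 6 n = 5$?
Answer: $- \frac{15688945}{3} \approx -5.2296 \cdot 10^{6}$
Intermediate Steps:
$n = - \frac{5}{6}$ ($n = \left(- \frac{1}{6}\right) 5 = - \frac{5}{6} \approx -0.83333$)
$p{\left(t \right)} = - \frac{5}{6}$ ($p{\left(t \right)} = 0 - \frac{5}{6} = - \frac{5}{6}$)
$g{\left(B,y \right)} = \left(4 + B + B y^{2}\right)^{2}$ ($g{\left(B,y \right)} = \left(4 + \left(B y y + B\right)\right)^{2} = \left(4 + \left(B y^{2} + B\right)\right)^{2} = \left(4 + \left(B + B y^{2}\right)\right)^{2} = \left(4 + B + B y^{2}\right)^{2}$)
$- 4782 \left(8 + 2\right) \left(g{\left(p{\left(-1 \right)},4 \right)} - -6\right) = - 4782 \left(8 + 2\right) \left(\left(4 - \frac{5}{6} - \frac{5 \cdot 4^{2}}{6}\right)^{2} - -6\right) = - 4782 \cdot 10 \left(\left(4 - \frac{5}{6} - \frac{40}{3}\right)^{2} + 6\right) = - 4782 \cdot 10 \left(\left(- \frac{61}{6}\right)^{2} + 6\right) = - 4782 \cdot 10 \left(\frac{3721}{36} + 6\right) = - 4782 \cdot 10 \cdot \frac{3937}{36} = \left(-4782\right) \frac{19685}{18} = - \frac{15688945}{3}$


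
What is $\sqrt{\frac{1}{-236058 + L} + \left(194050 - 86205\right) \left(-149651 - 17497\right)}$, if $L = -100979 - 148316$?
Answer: $\frac{i \sqrt{4246358296128516845893}}{485353} \approx 1.3426 \cdot 10^{5} i$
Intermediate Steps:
$L = -249295$ ($L = -100979 - 148316 = -249295$)
$\sqrt{\frac{1}{-236058 + L} + \left(194050 - 86205\right) \left(-149651 - 17497\right)} = \sqrt{\frac{1}{-236058 - 249295} + \left(194050 - 86205\right) \left(-149651 - 17497\right)} = \sqrt{\frac{1}{-485353} + 107845 \left(-167148\right)} = \sqrt{- \frac{1}{485353} - 18026076060} = \sqrt{- \frac{8749010093949181}{485353}} = \frac{i \sqrt{4246358296128516845893}}{485353}$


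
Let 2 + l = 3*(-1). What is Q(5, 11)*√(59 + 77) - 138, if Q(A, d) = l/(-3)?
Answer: -138 + 10*√34/3 ≈ -118.56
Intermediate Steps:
l = -5 (l = -2 + 3*(-1) = -2 - 3 = -5)
Q(A, d) = 5/3 (Q(A, d) = -5/(-3) = -5*(-⅓) = 5/3)
Q(5, 11)*√(59 + 77) - 138 = 5*√(59 + 77)/3 - 138 = 5*√136/3 - 138 = 5*(2*√34)/3 - 138 = 10*√34/3 - 138 = -138 + 10*√34/3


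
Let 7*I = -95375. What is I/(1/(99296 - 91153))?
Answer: -110948375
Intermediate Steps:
I = -13625 (I = (⅐)*(-95375) = -13625)
I/(1/(99296 - 91153)) = -13625/(1/(99296 - 91153)) = -13625/(1/8143) = -13625/1/8143 = -13625*8143 = -110948375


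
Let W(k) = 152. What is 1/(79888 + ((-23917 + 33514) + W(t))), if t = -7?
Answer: 1/89637 ≈ 1.1156e-5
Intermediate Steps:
1/(79888 + ((-23917 + 33514) + W(t))) = 1/(79888 + ((-23917 + 33514) + 152)) = 1/(79888 + (9597 + 152)) = 1/(79888 + 9749) = 1/89637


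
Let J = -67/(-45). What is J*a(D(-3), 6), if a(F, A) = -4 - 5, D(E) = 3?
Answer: -67/5 ≈ -13.400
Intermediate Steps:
a(F, A) = -9
J = 67/45 (J = -67*(-1/45) = 67/45 ≈ 1.4889)
J*a(D(-3), 6) = (67/45)*(-9) = -67/5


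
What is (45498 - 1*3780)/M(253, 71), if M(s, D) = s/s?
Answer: 41718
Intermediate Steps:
M(s, D) = 1
(45498 - 1*3780)/M(253, 71) = (45498 - 1*3780)/1 = (45498 - 3780)*1 = 41718*1 = 41718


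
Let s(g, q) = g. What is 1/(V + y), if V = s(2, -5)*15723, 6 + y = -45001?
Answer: -1/13561 ≈ -7.3741e-5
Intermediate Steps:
y = -45007 (y = -6 - 45001 = -45007)
V = 31446 (V = 2*15723 = 31446)
1/(V + y) = 1/(31446 - 45007) = 1/(-13561) = -1/13561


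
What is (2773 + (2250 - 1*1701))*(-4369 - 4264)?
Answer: -28678826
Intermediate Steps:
(2773 + (2250 - 1*1701))*(-4369 - 4264) = (2773 + (2250 - 1701))*(-8633) = (2773 + 549)*(-8633) = 3322*(-8633) = -28678826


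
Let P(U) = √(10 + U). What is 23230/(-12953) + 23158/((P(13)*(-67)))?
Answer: -23230/12953 - 23158*√23/1541 ≈ -73.865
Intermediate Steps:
23230/(-12953) + 23158/((P(13)*(-67))) = 23230/(-12953) + 23158/((√(10 + 13)*(-67))) = 23230*(-1/12953) + 23158/((√23*(-67))) = -23230/12953 + 23158/((-67*√23)) = -23230/12953 + 23158*(-√23/1541) = -23230/12953 - 23158*√23/1541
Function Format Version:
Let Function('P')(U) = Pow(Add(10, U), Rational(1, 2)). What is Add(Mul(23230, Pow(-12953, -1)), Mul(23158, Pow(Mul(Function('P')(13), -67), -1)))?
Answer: Add(Rational(-23230, 12953), Mul(Rational(-23158, 1541), Pow(23, Rational(1, 2)))) ≈ -73.865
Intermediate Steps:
Add(Mul(23230, Pow(-12953, -1)), Mul(23158, Pow(Mul(Function('P')(13), -67), -1))) = Add(Mul(23230, Pow(-12953, -1)), Mul(23158, Pow(Mul(Pow(Add(10, 13), Rational(1, 2)), -67), -1))) = Add(Mul(23230, Rational(-1, 12953)), Mul(23158, Pow(Mul(Pow(23, Rational(1, 2)), -67), -1))) = Add(Rational(-23230, 12953), Mul(23158, Pow(Mul(-67, Pow(23, Rational(1, 2))), -1))) = Add(Rational(-23230, 12953), Mul(23158, Mul(Rational(-1, 1541), Pow(23, Rational(1, 2))))) = Add(Rational(-23230, 12953), Mul(Rational(-23158, 1541), Pow(23, Rational(1, 2))))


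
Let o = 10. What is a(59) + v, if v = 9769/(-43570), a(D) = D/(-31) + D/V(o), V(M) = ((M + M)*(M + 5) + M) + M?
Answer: -16796411/8644288 ≈ -1.9431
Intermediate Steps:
V(M) = 2*M + 2*M*(5 + M) (V(M) = ((2*M)*(5 + M) + M) + M = (2*M*(5 + M) + M) + M = (M + 2*M*(5 + M)) + M = 2*M + 2*M*(5 + M))
a(D) = -289*D/9920 (a(D) = D/(-31) + D/((2*10*(6 + 10))) = D*(-1/31) + D/((2*10*16)) = -D/31 + D/320 = -289*D/9920)
v = -9769/43570 (v = 9769*(-1/43570) = -9769/43570 ≈ -0.22421)
a(59) + v = -289/9920*59 - 9769/43570 = -17051/9920 - 9769/43570 = -16796411/8644288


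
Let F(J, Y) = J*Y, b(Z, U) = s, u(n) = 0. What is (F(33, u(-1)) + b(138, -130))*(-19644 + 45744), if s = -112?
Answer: -2923200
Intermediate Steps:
b(Z, U) = -112
(F(33, u(-1)) + b(138, -130))*(-19644 + 45744) = (33*0 - 112)*(-19644 + 45744) = (0 - 112)*26100 = -112*26100 = -2923200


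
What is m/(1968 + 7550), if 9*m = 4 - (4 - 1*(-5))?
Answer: -5/85662 ≈ -5.8369e-5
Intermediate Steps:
m = -5/9 (m = (4 - (4 - 1*(-5)))/9 = (4 - (4 + 5))/9 = (4 - 1*9)/9 = (4 - 9)/9 = (1/9)*(-5) = -5/9 ≈ -0.55556)
m/(1968 + 7550) = -5/9/(1968 + 7550) = -5/9/9518 = (1/9518)*(-5/9) = -5/85662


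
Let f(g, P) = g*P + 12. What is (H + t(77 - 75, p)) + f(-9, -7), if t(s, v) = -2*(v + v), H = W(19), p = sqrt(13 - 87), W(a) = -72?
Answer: 3 - 4*I*sqrt(74) ≈ 3.0 - 34.409*I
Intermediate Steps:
f(g, P) = 12 + P*g (f(g, P) = P*g + 12 = 12 + P*g)
p = I*sqrt(74) (p = sqrt(-74) = I*sqrt(74) ≈ 8.6023*I)
H = -72
t(s, v) = -4*v
(H + t(77 - 75, p)) + f(-9, -7) = (-72 - 4*I*sqrt(74)) + (12 - 7*(-9)) = (-72 - 4*I*sqrt(74)) + (12 + 63) = (-72 - 4*I*sqrt(74)) + 75 = 3 - 4*I*sqrt(74)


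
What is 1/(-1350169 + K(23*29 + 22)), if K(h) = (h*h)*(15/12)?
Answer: -4/3027071 ≈ -1.3214e-6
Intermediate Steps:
K(h) = 5*h**2/4 (K(h) = h**2*(15*(1/12)) = h**2*(5/4) = 5*h**2/4)
1/(-1350169 + K(23*29 + 22)) = 1/(-1350169 + 5*(23*29 + 22)**2/4) = 1/(-1350169 + 5*(667 + 22)**2/4) = 1/(-1350169 + (5/4)*689**2) = 1/(-1350169 + (5/4)*474721) = 1/(-1350169 + 2373605/4) = 1/(-3027071/4) = -4/3027071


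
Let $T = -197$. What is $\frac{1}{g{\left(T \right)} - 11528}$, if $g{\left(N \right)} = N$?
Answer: $- \frac{1}{11725} \approx -8.5288 \cdot 10^{-5}$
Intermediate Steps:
$\frac{1}{g{\left(T \right)} - 11528} = \frac{1}{-197 - 11528} = \frac{1}{-11725} = - \frac{1}{11725}$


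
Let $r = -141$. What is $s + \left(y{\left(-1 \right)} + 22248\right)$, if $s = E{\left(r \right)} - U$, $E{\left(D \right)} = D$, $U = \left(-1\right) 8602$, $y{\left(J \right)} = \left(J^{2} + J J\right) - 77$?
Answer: $30634$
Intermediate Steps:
$y{\left(J \right)} = -77 + 2 J^{2}$ ($y{\left(J \right)} = \left(J^{2} + J^{2}\right) - 77 = 2 J^{2} - 77 = -77 + 2 J^{2}$)
$U = -8602$
$s = 8461$ ($s = -141 - -8602 = -141 + 8602 = 8461$)
$s + \left(y{\left(-1 \right)} + 22248\right) = 8461 + \left(\left(-77 + 2 \left(-1\right)^{2}\right) + 22248\right) = 8461 + \left(\left(-77 + 2 \cdot 1\right) + 22248\right) = 8461 + \left(\left(-77 + 2\right) + 22248\right) = 8461 + \left(-75 + 22248\right) = 8461 + 22173 = 30634$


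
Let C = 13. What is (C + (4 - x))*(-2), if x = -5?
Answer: -44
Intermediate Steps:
(C + (4 - x))*(-2) = (13 + (4 - 1*(-5)))*(-2) = (13 + (4 + 5))*(-2) = (13 + 9)*(-2) = 22*(-2) = -44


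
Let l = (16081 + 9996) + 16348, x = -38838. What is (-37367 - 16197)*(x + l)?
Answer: -192134068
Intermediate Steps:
l = 42425 (l = 26077 + 16348 = 42425)
(-37367 - 16197)*(x + l) = (-37367 - 16197)*(-38838 + 42425) = -53564*3587 = -192134068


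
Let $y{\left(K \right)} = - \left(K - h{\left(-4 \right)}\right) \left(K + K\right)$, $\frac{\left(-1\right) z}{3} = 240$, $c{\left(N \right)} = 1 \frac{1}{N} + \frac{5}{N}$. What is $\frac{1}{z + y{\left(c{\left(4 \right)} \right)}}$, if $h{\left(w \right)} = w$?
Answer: $- \frac{2}{1473} \approx -0.0013578$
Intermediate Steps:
$c{\left(N \right)} = \frac{6}{N}$ ($c{\left(N \right)} = \frac{1}{N} + \frac{5}{N} = \frac{6}{N}$)
$z = -720$ ($z = \left(-3\right) 240 = -720$)
$y{\left(K \right)} = - 2 K \left(4 + K\right)$ ($y{\left(K \right)} = - \left(K - -4\right) \left(K + K\right) = - \left(K + 4\right) 2 K = - \left(4 + K\right) 2 K = - 2 K \left(4 + K\right)$)
$\frac{1}{z + y{\left(c{\left(4 \right)} \right)}} = \frac{1}{-720 - 2 \cdot \frac{6}{4} \left(4 + \frac{6}{4}\right)} = \frac{1}{-720 - 2 \cdot 6 \cdot \frac{1}{4} \left(4 + 6 \cdot \frac{1}{4}\right)} = \frac{1}{-720 - 3 \left(4 + \frac{3}{2}\right)} = \frac{1}{-720 - 3 \cdot \frac{11}{2}} = \frac{1}{-720 - \frac{33}{2}} = \frac{1}{- \frac{1473}{2}} = - \frac{2}{1473}$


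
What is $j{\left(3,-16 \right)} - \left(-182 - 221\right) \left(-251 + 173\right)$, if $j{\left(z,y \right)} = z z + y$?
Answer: $-31441$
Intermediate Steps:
$j{\left(z,y \right)} = y + z^{2}$ ($j{\left(z,y \right)} = z^{2} + y = y + z^{2}$)
$j{\left(3,-16 \right)} - \left(-182 - 221\right) \left(-251 + 173\right) = \left(-16 + 3^{2}\right) - \left(-182 - 221\right) \left(-251 + 173\right) = \left(-16 + 9\right) - \left(-403\right) \left(-78\right) = -7 - 31434 = -31441$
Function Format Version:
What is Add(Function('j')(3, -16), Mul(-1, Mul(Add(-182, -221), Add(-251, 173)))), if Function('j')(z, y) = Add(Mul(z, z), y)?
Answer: -31441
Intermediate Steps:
Function('j')(z, y) = Add(y, Pow(z, 2)) (Function('j')(z, y) = Add(Pow(z, 2), y) = Add(y, Pow(z, 2)))
Add(Function('j')(3, -16), Mul(-1, Mul(Add(-182, -221), Add(-251, 173)))) = Add(Add(-16, Pow(3, 2)), Mul(-1, Mul(Add(-182, -221), Add(-251, 173)))) = Add(Add(-16, 9), Mul(-1, Mul(-403, -78))) = Add(-7, Mul(-1, 31434)) = Add(-7, -31434) = -31441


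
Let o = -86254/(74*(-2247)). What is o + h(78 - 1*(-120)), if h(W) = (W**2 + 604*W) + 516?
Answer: 1892154785/11877 ≈ 1.5931e+5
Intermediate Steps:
h(W) = 516 + W**2 + 604*W
o = 6161/11877 (o = -86254/(-166278) = -86254*(-1/166278) = 6161/11877 ≈ 0.51873)
o + h(78 - 1*(-120)) = 6161/11877 + (516 + (78 - 1*(-120))**2 + 604*(78 - 1*(-120))) = 6161/11877 + (516 + (78 + 120)**2 + 604*(78 + 120)) = 6161/11877 + (516 + 198**2 + 604*198) = 6161/11877 + (516 + 39204 + 119592) = 6161/11877 + 159312 = 1892154785/11877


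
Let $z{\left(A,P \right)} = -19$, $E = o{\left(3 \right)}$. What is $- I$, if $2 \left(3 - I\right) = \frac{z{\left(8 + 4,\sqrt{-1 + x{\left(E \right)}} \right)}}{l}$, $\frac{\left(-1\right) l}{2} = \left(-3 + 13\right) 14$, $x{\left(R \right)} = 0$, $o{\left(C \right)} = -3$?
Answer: $- \frac{1661}{560} \approx -2.9661$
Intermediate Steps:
$E = -3$
$l = -280$ ($l = - 2 \left(-3 + 13\right) 14 = - 2 \cdot 10 \cdot 14 = \left(-2\right) 140 = -280$)
$I = \frac{1661}{560}$ ($I = 3 - \frac{\left(-19\right) \frac{1}{-280}}{2} = 3 - \frac{\left(-19\right) \left(- \frac{1}{280}\right)}{2} = 3 - \frac{19}{560} = \frac{1661}{560} \approx 2.9661$)
$- I = \left(-1\right) \frac{1661}{560} = - \frac{1661}{560}$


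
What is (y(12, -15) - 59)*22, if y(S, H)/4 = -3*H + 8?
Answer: 3366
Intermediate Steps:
y(S, H) = 32 - 12*H (y(S, H) = 4*(-3*H + 8) = 4*(8 - 3*H) = 32 - 12*H)
(y(12, -15) - 59)*22 = ((32 - 12*(-15)) - 59)*22 = ((32 + 180) - 59)*22 = (212 - 59)*22 = 153*22 = 3366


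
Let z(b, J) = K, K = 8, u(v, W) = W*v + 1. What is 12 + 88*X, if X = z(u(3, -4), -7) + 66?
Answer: 6524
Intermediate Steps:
u(v, W) = 1 + W*v
z(b, J) = 8
X = 74 (X = 8 + 66 = 74)
12 + 88*X = 12 + 88*74 = 12 + 6512 = 6524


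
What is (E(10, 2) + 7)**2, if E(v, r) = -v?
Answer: 9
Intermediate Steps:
(E(10, 2) + 7)**2 = (-1*10 + 7)**2 = (-10 + 7)**2 = (-3)**2 = 9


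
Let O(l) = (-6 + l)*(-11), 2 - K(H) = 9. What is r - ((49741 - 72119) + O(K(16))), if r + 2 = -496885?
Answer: -474652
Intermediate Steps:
r = -496887 (r = -2 - 496885 = -496887)
K(H) = -7 (K(H) = 2 - 1*9 = 2 - 9 = -7)
O(l) = 66 - 11*l
r - ((49741 - 72119) + O(K(16))) = -496887 - ((49741 - 72119) + (66 - 11*(-7))) = -496887 - (-22378 + (66 + 77)) = -496887 - (-22378 + 143) = -496887 - 1*(-22235) = -496887 + 22235 = -474652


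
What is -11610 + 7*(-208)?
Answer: -13066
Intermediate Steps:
-11610 + 7*(-208) = -11610 - 1456 = -13066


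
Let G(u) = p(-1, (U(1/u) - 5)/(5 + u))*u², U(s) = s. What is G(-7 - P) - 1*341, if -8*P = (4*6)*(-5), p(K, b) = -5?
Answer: -2761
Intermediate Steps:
P = 15 (P = -4*6*(-5)/8 = -3*(-5) = -⅛*(-120) = 15)
G(u) = -5*u²
G(-7 - P) - 1*341 = -5*(-7 - 1*15)² - 1*341 = -5*(-7 - 15)² - 341 = -5*(-22)² - 341 = -5*484 - 341 = -2420 - 341 = -2761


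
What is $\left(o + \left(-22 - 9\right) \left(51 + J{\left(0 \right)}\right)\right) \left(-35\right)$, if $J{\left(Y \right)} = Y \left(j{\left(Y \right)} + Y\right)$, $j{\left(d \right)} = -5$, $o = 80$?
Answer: $52535$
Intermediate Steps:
$J{\left(Y \right)} = Y \left(-5 + Y\right)$
$\left(o + \left(-22 - 9\right) \left(51 + J{\left(0 \right)}\right)\right) \left(-35\right) = \left(80 + \left(-22 - 9\right) \left(51 + 0 \left(-5 + 0\right)\right)\right) \left(-35\right) = \left(80 - 31 \left(51 + 0 \left(-5\right)\right)\right) \left(-35\right) = \left(80 - 31 \left(51 + 0\right)\right) \left(-35\right) = \left(80 - 1581\right) \left(-35\right) = \left(-1501\right) \left(-35\right) = 52535$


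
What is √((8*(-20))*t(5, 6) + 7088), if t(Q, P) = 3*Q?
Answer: 4*√293 ≈ 68.469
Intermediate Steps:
√((8*(-20))*t(5, 6) + 7088) = √((8*(-20))*(3*5) + 7088) = √(-160*15 + 7088) = √(-2400 + 7088) = √4688 = 4*√293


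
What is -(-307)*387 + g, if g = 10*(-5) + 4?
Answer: 118763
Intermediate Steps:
g = -46 (g = -50 + 4 = -46)
-(-307)*387 + g = -(-307)*387 - 46 = -307*(-387) - 46 = 118809 - 46 = 118763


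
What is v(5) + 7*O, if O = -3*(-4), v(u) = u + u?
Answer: 94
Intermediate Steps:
v(u) = 2*u
O = 12
v(5) + 7*O = 2*5 + 7*12 = 10 + 84 = 94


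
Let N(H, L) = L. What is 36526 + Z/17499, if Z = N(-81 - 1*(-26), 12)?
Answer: 213056162/5833 ≈ 36526.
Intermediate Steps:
Z = 12
36526 + Z/17499 = 36526 + 12/17499 = 36526 + 12*(1/17499) = 36526 + 4/5833 = 213056162/5833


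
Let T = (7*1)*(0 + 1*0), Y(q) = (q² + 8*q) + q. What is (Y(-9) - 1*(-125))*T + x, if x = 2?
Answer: 2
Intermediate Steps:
Y(q) = q² + 9*q
T = 0 (T = 7*(0 + 0) = 7*0 = 0)
(Y(-9) - 1*(-125))*T + x = (-9*(9 - 9) - 1*(-125))*0 + 2 = (-9*0 + 125)*0 + 2 = (0 + 125)*0 + 2 = 125*0 + 2 = 0 + 2 = 2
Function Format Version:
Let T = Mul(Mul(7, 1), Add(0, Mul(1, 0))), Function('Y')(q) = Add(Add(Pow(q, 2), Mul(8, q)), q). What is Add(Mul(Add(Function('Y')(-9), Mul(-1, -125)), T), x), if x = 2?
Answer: 2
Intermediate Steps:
Function('Y')(q) = Add(Pow(q, 2), Mul(9, q))
T = 0 (T = Mul(7, Add(0, 0)) = Mul(7, 0) = 0)
Add(Mul(Add(Function('Y')(-9), Mul(-1, -125)), T), x) = Add(Mul(Add(Mul(-9, Add(9, -9)), Mul(-1, -125)), 0), 2) = Add(Mul(Add(Mul(-9, 0), 125), 0), 2) = Add(Mul(Add(0, 125), 0), 2) = Add(Mul(125, 0), 2) = Add(0, 2) = 2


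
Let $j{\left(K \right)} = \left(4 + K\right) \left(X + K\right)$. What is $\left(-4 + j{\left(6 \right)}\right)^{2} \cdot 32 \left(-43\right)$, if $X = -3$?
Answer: $-930176$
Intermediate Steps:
$j{\left(K \right)} = \left(-3 + K\right) \left(4 + K\right)$ ($j{\left(K \right)} = \left(4 + K\right) \left(-3 + K\right) = \left(-3 + K\right) \left(4 + K\right)$)
$\left(-4 + j{\left(6 \right)}\right)^{2} \cdot 32 \left(-43\right) = \left(-4 + \left(-12 + 6 + 6^{2}\right)\right)^{2} \cdot 32 \left(-43\right) = \left(-4 + \left(-12 + 6 + 36\right)\right)^{2} \cdot 32 \left(-43\right) = \left(-4 + 30\right)^{2} \cdot 32 \left(-43\right) = 26^{2} \cdot 32 \left(-43\right) = 676 \cdot 32 \left(-43\right) = 21632 \left(-43\right) = -930176$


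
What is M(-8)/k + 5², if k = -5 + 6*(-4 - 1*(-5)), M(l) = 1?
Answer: 26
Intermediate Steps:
k = 1 (k = -5 + 6*(-4 + 5) = -5 + 6*1 = -5 + 6 = 1)
M(-8)/k + 5² = 1/1 + 5² = 1*1 + 25 = 1 + 25 = 26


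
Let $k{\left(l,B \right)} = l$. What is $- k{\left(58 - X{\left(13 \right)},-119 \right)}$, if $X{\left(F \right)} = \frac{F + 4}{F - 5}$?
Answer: $- \frac{447}{8} \approx -55.875$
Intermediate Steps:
$X{\left(F \right)} = \frac{4 + F}{-5 + F}$
$- k{\left(58 - X{\left(13 \right)},-119 \right)} = - (58 - \frac{4 + 13}{-5 + 13}) = - (58 - \frac{1}{8} \cdot 17) = - (58 - \frac{17}{8}) = \left(-1\right) \frac{447}{8} = - \frac{447}{8}$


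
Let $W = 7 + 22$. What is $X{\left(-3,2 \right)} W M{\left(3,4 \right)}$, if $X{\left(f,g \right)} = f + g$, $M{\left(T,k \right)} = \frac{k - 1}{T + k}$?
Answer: $- \frac{87}{7} \approx -12.429$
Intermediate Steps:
$M{\left(T,k \right)} = \frac{-1 + k}{T + k}$
$W = 29$
$X{\left(-3,2 \right)} W M{\left(3,4 \right)} = \left(-3 + 2\right) 29 \frac{-1 + 4}{3 + 4} = \left(-1\right) 29 \cdot \frac{1}{7} \cdot 3 = - 29 \cdot \frac{1}{7} \cdot 3 = \left(-29\right) \frac{3}{7} = - \frac{87}{7}$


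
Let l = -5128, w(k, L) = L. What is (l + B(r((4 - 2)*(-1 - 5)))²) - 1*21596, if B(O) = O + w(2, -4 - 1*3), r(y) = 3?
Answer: -26708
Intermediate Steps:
B(O) = -7 + O (B(O) = O + (-4 - 1*3) = O + (-4 - 3) = O - 7 = -7 + O)
(l + B(r((4 - 2)*(-1 - 5)))²) - 1*21596 = (-5128 + (-7 + 3)²) - 1*21596 = (-5128 + (-4)²) - 21596 = (-5128 + 16) - 21596 = -5112 - 21596 = -26708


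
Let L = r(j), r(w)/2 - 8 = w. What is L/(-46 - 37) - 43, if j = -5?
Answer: -3575/83 ≈ -43.072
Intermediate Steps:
r(w) = 16 + 2*w
L = 6 (L = 16 + 2*(-5) = 16 - 10 = 6)
L/(-46 - 37) - 43 = 6/(-46 - 37) - 43 = 6/(-83) - 43 = 6*(-1/83) - 43 = -6/83 - 43 = -3575/83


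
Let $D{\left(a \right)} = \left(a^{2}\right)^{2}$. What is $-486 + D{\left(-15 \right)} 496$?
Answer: $25109514$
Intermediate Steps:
$D{\left(a \right)} = a^{4}$
$-486 + D{\left(-15 \right)} 496 = -486 + \left(-15\right)^{4} \cdot 496 = -486 + 50625 \cdot 496 = -486 + 25110000 = 25109514$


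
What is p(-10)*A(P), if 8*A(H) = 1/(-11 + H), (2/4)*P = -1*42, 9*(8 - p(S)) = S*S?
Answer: 7/1710 ≈ 0.0040936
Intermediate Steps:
p(S) = 8 - S²/9 (p(S) = 8 - S*S/9 = 8 - S²/9)
P = -84 (P = 2*(-1*42) = 2*(-42) = -84)
A(H) = 1/(8*(-11 + H))
p(-10)*A(P) = (8 - ⅑*(-10)²)*(1/(8*(-11 - 84))) = (8 - ⅑*100)*((⅛)/(-95)) = (8 - 100/9)*((⅛)*(-1/95)) = -28/9*(-1/760) = 7/1710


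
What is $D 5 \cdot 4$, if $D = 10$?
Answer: $200$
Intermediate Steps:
$D 5 \cdot 4 = 10 \cdot 5 \cdot 4 = 50 \cdot 4 = 200$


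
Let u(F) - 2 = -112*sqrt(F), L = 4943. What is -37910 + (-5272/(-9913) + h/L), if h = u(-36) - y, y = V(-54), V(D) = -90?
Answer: -1857561474198/48999959 - 672*I/4943 ≈ -37909.0 - 0.13595*I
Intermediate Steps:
u(F) = 2 - 112*sqrt(F)
y = -90
h = 92 - 672*I (h = (2 - 672*I) - 1*(-90) = (2 - 672*I) + 90 = 92 - 672*I ≈ 92.0 - 672.0*I)
-37910 + (-5272/(-9913) + h/L) = -37910 + (-5272/(-9913) + (92 - 672*I)/4943) = -37910 + (-5272*(-1/9913) + (92 - 672*I)*(1/4943)) = -37910 + (5272/9913 + (92/4943 - 672*I/4943)) = -37910 + (26971492/48999959 - 672*I/4943) = -1857561474198/48999959 - 672*I/4943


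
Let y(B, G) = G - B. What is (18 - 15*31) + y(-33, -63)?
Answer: -477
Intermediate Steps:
(18 - 15*31) + y(-33, -63) = (18 - 15*31) + (-63 - 1*(-33)) = (18 - 465) + (-63 + 33) = -447 - 30 = -477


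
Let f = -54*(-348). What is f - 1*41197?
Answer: -22405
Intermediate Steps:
f = 18792
f - 1*41197 = 18792 - 1*41197 = 18792 - 41197 = -22405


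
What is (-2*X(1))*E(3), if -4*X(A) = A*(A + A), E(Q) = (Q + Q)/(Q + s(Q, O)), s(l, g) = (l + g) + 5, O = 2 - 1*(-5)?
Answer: ⅓ ≈ 0.33333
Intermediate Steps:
O = 7 (O = 2 + 5 = 7)
s(l, g) = 5 + g + l (s(l, g) = (g + l) + 5 = 5 + g + l)
E(Q) = 2*Q/(12 + 2*Q) (E(Q) = (Q + Q)/(Q + (5 + 7 + Q)) = (2*Q)/(Q + (12 + Q)) = (2*Q)/(12 + 2*Q) = 2*Q/(12 + 2*Q))
X(A) = -A²/2 (X(A) = -A*(A + A)/4 = -A*2*A/4 = -A²/2)
(-2*X(1))*E(3) = (-(-1)*1²)*(3/(6 + 3)) = (-(-1))*(3/9) = (-2*(-½))*(3*(⅑)) = 1*(⅓) = ⅓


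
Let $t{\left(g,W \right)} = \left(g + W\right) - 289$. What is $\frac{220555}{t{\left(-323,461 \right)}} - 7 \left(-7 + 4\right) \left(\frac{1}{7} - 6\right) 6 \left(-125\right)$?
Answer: $\frac{13709195}{151} \approx 90789.0$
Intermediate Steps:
$t{\left(g,W \right)} = -289 + W + g$ ($t{\left(g,W \right)} = \left(W + g\right) - 289 = -289 + W + g$)
$\frac{220555}{t{\left(-323,461 \right)}} - 7 \left(-7 + 4\right) \left(\frac{1}{7} - 6\right) 6 \left(-125\right) = \frac{220555}{-289 + 461 - 323} - 7 \left(-7 + 4\right) \left(\frac{1}{7} - 6\right) 6 \left(-125\right) = \frac{220555}{-151} - 7 \left(- 3 \left(\frac{1}{7} - 6\right)\right) 6 \left(-125\right) = 220555 \left(- \frac{1}{151}\right) - 7 \left(\left(-3\right) \left(- \frac{41}{7}\right)\right) 6 \left(-125\right) = - \frac{220555}{151} - 7 \cdot \frac{123}{7} \cdot 6 \left(-125\right) = - \frac{220555}{151} - 123 \cdot 6 \left(-125\right) = - \frac{220555}{151} - 738 \left(-125\right) = - \frac{220555}{151} - -92250 = - \frac{220555}{151} + 92250 = \frac{13709195}{151}$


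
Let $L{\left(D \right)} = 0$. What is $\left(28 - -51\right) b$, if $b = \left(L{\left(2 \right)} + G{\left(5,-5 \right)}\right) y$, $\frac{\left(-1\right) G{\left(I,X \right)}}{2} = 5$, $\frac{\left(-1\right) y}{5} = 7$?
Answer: $27650$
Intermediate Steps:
$y = -35$ ($y = \left(-5\right) 7 = -35$)
$G{\left(I,X \right)} = -10$ ($G{\left(I,X \right)} = \left(-2\right) 5 = -10$)
$b = 350$ ($b = \left(0 - 10\right) \left(-35\right) = \left(-10\right) \left(-35\right) = 350$)
$\left(28 - -51\right) b = \left(28 - -51\right) 350 = \left(28 + 51\right) 350 = 79 \cdot 350 = 27650$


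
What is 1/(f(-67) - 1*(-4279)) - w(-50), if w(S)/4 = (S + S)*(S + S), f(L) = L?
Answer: -168479999/4212 ≈ -40000.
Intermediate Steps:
w(S) = 16*S² (w(S) = 4*((S + S)*(S + S)) = 4*((2*S)*(2*S)) = 4*(4*S²) = 16*S²)
1/(f(-67) - 1*(-4279)) - w(-50) = 1/(-67 - 1*(-4279)) - 16*(-50)² = 1/(-67 + 4279) - 16*2500 = 1/4212 - 1*40000 = 1/4212 - 40000 = -168479999/4212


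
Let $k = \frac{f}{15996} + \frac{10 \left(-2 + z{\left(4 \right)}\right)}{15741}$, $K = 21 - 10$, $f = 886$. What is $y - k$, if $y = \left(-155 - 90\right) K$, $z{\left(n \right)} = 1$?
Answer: $- \frac{113099336431}{41965506} \approx -2695.1$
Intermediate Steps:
$K = 11$ ($K = 21 - 10 = 11$)
$y = -2695$ ($y = \left(-155 - 90\right) 11 = \left(-245\right) 11 = -2695$)
$k = \frac{2297761}{41965506}$ ($k = \frac{886}{15996} + \frac{10 \left(-2 + 1\right)}{15741} = 886 \cdot \frac{1}{15996} + 10 \left(-1\right) \frac{1}{15741} = \frac{443}{7998} - \frac{10}{15741} = \frac{2297761}{41965506} \approx 0.054754$)
$y - k = -2695 - \frac{2297761}{41965506} = - \frac{113099336431}{41965506}$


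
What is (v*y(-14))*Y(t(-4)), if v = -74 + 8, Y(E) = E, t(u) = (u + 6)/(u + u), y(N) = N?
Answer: -231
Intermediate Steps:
t(u) = (6 + u)/(2*u) (t(u) = (6 + u)/((2*u)) = (6 + u)*(1/(2*u)) = (6 + u)/(2*u))
v = -66
(v*y(-14))*Y(t(-4)) = (-66*(-14))*((½)*(6 - 4)/(-4)) = 924*((½)*(-¼)*2) = 924*(-¼) = -231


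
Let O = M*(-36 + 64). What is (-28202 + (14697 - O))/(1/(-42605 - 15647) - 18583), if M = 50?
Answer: 868246060/1082496917 ≈ 0.80208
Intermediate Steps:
O = 1400 (O = 50*(-36 + 64) = 50*28 = 1400)
(-28202 + (14697 - O))/(1/(-42605 - 15647) - 18583) = (-28202 + (14697 - 1*1400))/(1/(-42605 - 15647) - 18583) = (-28202 + (14697 - 1400))/(1/(-58252) - 18583) = (-28202 + 13297)/(-1/58252 - 18583) = -14905/(-1082496917/58252) = -14905*(-58252/1082496917) = 868246060/1082496917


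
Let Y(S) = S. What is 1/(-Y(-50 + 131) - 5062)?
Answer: -1/5143 ≈ -0.00019444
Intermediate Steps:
1/(-Y(-50 + 131) - 5062) = 1/(-(-50 + 131) - 5062) = 1/(-1*81 - 5062) = 1/(-81 - 5062) = 1/(-5143) = -1/5143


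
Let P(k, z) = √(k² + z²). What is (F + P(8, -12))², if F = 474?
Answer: 224884 + 3792*√13 ≈ 2.3856e+5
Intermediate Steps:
(F + P(8, -12))² = (474 + √(8² + (-12)²))² = (474 + √(64 + 144))² = (474 + √208)² = (474 + 4*√13)²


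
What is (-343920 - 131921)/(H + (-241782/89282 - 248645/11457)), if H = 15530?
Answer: -243369801154017/7930363771978 ≈ -30.688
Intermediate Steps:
(-343920 - 131921)/(H + (-241782/89282 - 248645/11457)) = (-343920 - 131921)/(15530 + (-241782/89282 - 248645/11457)) = -475841/(15530 + (-241782*1/89282 - 248645*1/11457)) = -475841/(15530 + (-120891/44641 - 248645/11457)) = -475841/(15530 - 12484809632/511451937) = -475841/7930363771978/511451937 = -475841*511451937/7930363771978 = -243369801154017/7930363771978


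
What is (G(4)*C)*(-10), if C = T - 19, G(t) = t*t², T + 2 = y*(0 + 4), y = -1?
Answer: 16000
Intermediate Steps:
T = -6 (T = -2 - (0 + 4) = -2 - 1*4 = -2 - 4 = -6)
G(t) = t³
C = -25 (C = -6 - 19 = -25)
(G(4)*C)*(-10) = (4³*(-25))*(-10) = (64*(-25))*(-10) = -1600*(-10) = 16000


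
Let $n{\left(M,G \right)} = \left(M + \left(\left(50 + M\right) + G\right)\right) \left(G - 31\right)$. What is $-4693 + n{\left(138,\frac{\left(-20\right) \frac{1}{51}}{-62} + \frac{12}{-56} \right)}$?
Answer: $- \frac{7280270873825}{489913956} \approx -14860.0$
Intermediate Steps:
$n{\left(M,G \right)} = \left(-31 + G\right) \left(50 + G + 2 M\right)$ ($n{\left(M,G \right)} = \left(M + \left(50 + G + M\right)\right) \left(-31 + G\right) = \left(50 + G + 2 M\right) \left(-31 + G\right) = \left(-31 + G\right) \left(50 + G + 2 M\right)$)
$-4693 + n{\left(138,\frac{\left(-20\right) \frac{1}{51}}{-62} + \frac{12}{-56} \right)} = -4693 + \left(-1550 + \left(\frac{\left(-20\right) \frac{1}{51}}{-62} + \frac{12}{-56}\right)^{2} - 8556 + 19 \left(\frac{\left(-20\right) \frac{1}{51}}{-62} + \frac{12}{-56}\right) + 2 \left(\frac{\left(-20\right) \frac{1}{51}}{-62} + \frac{12}{-56}\right) 138\right) = -4693 + \left(-1550 + \left(\left(-20\right) \frac{1}{51} \left(- \frac{1}{62}\right) + 12 \left(- \frac{1}{56}\right)\right)^{2} - 8556 + 19 \left(\left(-20\right) \frac{1}{51} \left(- \frac{1}{62}\right) + 12 \left(- \frac{1}{56}\right)\right) + 2 \left(\left(-20\right) \frac{1}{51} \left(- \frac{1}{62}\right) + 12 \left(- \frac{1}{56}\right)\right) 138\right) = -4693 + \left(-1550 + \left(\left(- \frac{20}{51}\right) \left(- \frac{1}{62}\right) - \frac{3}{14}\right)^{2} - 8556 + 19 \left(\left(- \frac{20}{51}\right) \left(- \frac{1}{62}\right) - \frac{3}{14}\right) + 2 \left(\left(- \frac{20}{51}\right) \left(- \frac{1}{62}\right) - \frac{3}{14}\right) 138\right) = -4693 + \left(-1550 + \left(\frac{10}{1581} - \frac{3}{14}\right)^{2} - 8556 + 19 \left(\frac{10}{1581} - \frac{3}{14}\right) + 2 \left(\frac{10}{1581} - \frac{3}{14}\right) 138\right) = -4693 + \left(-1550 + \left(- \frac{4603}{22134}\right)^{2} - 8556 + 19 \left(- \frac{4603}{22134}\right) + 2 \left(- \frac{4603}{22134}\right) 138\right) = -4693 - \frac{4981104678317}{489913956} = - \frac{7280270873825}{489913956}$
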